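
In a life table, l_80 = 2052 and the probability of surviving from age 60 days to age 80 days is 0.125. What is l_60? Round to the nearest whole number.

16416

l_60 = l_80 / p = 2052 / 0.125 = 16416.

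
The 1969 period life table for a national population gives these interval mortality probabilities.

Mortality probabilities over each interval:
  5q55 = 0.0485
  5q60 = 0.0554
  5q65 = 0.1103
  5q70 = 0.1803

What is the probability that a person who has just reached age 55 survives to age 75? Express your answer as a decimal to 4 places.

The overall survival probability is (1 − 0.0485) × (1 − 0.0554) × (1 − 0.1103) × (1 − 0.1803).
= 0.9515 × 0.9446 × 0.8897 × 0.8197 = 0.655474.

0.6555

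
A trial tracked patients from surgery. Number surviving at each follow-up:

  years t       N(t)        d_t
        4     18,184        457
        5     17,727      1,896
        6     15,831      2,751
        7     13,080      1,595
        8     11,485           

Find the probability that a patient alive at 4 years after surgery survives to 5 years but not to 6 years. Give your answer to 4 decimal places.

0.1043

This is the probability of reaching 5 but not 6, conditional on being alive at 4: (N(5) − N(6)) / N(4).
= (17,727 − 15,831) / 18,184 = 1,896 / 18,184 = 0.104267.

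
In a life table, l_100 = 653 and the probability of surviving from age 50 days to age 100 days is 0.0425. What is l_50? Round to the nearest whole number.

l_50 = l_100 / p = 653 / 0.0425 = 15365.

15365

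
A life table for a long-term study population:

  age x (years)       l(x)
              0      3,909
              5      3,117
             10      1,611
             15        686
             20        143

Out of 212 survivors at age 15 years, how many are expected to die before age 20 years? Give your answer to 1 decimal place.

The relevant probability is 1 − 143/686 = 0.791545.
Expected number = 212 × 0.791545 = 167.8.

167.8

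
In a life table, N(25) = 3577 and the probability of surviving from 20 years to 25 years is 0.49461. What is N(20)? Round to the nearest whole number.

N(20) = N(25) / p = 3577 / 0.49461 = 7232.

7232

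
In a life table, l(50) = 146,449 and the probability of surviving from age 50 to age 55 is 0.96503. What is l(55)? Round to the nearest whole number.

141328

l(55) = l(50) × p = 146,449 × 0.96503 = 141328.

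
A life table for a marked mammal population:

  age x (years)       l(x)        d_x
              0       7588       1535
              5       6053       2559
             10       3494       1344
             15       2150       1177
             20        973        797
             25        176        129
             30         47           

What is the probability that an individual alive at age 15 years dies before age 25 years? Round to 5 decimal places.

0.91814

P(die before 25 | alive at 15) = 1 − l(25)/l(15) = 1 − 176/2150 = (1974)/2150 = 0.918140.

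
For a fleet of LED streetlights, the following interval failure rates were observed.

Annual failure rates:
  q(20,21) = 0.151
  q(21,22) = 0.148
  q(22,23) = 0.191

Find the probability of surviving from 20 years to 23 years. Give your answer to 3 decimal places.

0.585

Survival from 20 to 23 is the product of surviving each interval: (1 − 0.151) × (1 − 0.148) × (1 − 0.191).
= 0.849 × 0.852 × 0.809 = 0.585189.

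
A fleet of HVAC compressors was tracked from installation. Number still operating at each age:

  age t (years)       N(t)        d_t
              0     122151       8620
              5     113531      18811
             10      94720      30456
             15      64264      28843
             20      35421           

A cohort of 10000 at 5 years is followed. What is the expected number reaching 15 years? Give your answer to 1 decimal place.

The relevant probability is 64264/113531 = 0.566048.
Expected number = 10000 × 0.566048 = 5660.5.

5660.5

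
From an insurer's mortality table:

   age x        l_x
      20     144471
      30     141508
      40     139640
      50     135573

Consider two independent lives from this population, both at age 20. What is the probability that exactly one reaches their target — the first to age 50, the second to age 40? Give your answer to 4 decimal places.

p₁ = l_50/l_20 = 135573/144471 = 0.938410; p₂ = l_40/l_20 = 139640/144471 = 0.966561.
P(exactly one) = p₁(1−p₂) + (1−p₁)p₂ = 0.031379 + 0.059530 = 0.090910.

0.0909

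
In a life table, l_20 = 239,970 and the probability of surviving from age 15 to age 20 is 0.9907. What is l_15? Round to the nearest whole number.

242223

l_15 = l_20 / p = 239,970 / 0.9907 = 242223.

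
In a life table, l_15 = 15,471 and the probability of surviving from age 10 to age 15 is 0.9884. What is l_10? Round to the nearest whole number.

15653

l_10 = l_15 / p = 15,471 / 0.9884 = 15653.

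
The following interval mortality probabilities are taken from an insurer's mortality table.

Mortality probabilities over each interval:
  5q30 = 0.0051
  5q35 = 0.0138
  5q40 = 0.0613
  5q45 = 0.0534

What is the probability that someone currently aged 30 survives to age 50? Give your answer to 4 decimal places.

0.8718

Survival from 30 to 50 is the product of surviving each interval: (1 − 0.0051) × (1 − 0.0138) × (1 − 0.0613) × (1 − 0.0534).
= 0.9949 × 0.9862 × 0.9387 × 0.9466 = 0.871842.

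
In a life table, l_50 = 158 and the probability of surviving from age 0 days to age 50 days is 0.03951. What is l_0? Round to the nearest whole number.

l_0 = l_50 / p = 158 / 0.03951 = 3999.

3999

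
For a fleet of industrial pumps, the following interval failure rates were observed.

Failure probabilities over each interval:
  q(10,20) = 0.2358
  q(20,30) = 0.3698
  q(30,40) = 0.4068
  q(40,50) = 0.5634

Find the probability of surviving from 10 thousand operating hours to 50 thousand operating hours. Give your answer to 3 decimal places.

The overall survival probability is (1 − 0.2358) × (1 − 0.3698) × (1 − 0.4068) × (1 − 0.5634).
= 0.7642 × 0.6302 × 0.5932 × 0.4366 = 0.124730.

0.125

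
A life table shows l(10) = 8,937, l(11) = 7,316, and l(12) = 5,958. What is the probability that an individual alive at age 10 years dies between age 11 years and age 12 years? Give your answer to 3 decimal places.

This is the probability of reaching 11 but not 12, conditional on being alive at 10: (l(11) − l(12)) / l(10).
= (7,316 − 5,958) / 8,937 = 1,358 / 8,937 = 0.151953.

0.152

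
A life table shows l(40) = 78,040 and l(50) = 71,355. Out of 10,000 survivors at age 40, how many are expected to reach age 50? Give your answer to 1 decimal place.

9143.4

The relevant probability is 71,355/78,040 = 0.914339.
Expected number = 10,000 × 0.914339 = 9143.4.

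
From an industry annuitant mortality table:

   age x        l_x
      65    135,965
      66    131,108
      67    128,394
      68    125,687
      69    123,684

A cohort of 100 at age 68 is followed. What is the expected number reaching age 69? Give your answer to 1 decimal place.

The relevant probability is 123,684/125,687 = 0.984064.
Expected number = 100 × 0.984064 = 98.4.

98.4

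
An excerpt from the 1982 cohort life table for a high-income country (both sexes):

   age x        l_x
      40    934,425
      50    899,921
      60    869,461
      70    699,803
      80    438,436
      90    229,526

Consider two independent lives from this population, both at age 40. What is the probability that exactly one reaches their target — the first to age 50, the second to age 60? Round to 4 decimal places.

p₁ = l_50/l_40 = 899,921/934,425 = 0.963075; p₂ = l_60/l_40 = 869,461/934,425 = 0.930477.
P(exactly one) = p₁(1−p₂) + (1−p₁)p₂ = 0.066956 + 0.034358 = 0.101314.

0.1013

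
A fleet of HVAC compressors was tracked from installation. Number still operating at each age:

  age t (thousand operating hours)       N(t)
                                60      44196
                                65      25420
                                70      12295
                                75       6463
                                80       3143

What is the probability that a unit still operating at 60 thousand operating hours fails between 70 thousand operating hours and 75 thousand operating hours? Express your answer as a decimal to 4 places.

This is the probability of reaching 70 but not 75, conditional on being operational at 60: (N(70) − N(75)) / N(60).
= (12295 − 6463) / 44196 = 5832 / 44196 = 0.131958.

0.1320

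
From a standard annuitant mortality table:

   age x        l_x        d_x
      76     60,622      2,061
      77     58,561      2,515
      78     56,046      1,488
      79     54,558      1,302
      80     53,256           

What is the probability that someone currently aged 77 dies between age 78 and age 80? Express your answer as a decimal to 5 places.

We want 1|2q77 = (l_78 − l_80)/l_77.
This is the probability of reaching 78 but not 80, conditional on being alive at 77: (l_78 − l_80) / l_77.
= (56,046 − 53,256) / 58,561 = 2,790 / 58,561 = 0.047643.

0.04764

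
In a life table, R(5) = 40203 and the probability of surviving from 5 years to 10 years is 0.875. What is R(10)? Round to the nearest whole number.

35178

R(10) = R(5) × p = 40203 × 0.875 = 35178.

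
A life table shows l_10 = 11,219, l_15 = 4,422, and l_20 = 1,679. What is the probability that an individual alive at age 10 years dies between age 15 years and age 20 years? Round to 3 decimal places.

0.244

This is the probability of reaching 15 but not 20, conditional on being alive at 10: (l_15 − l_20) / l_10.
= (4,422 − 1,679) / 11,219 = 2,743 / 11,219 = 0.244496.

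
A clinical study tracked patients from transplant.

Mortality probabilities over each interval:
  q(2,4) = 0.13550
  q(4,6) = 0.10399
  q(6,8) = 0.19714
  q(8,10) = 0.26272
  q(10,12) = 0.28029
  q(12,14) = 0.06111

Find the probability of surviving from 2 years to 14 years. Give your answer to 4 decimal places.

0.3098

The overall survival probability is (1 − 0.13550) × (1 − 0.10399) × (1 − 0.19714) × (1 − 0.26272) × (1 − 0.28029) × (1 − 0.06111).
= 0.86450 × 0.89601 × 0.80286 × 0.73728 × 0.71971 × 0.93889 = 0.309829.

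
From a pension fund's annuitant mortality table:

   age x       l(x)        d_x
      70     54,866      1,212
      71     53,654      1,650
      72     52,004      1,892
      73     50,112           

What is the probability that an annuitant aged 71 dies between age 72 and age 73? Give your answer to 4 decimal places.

This is the probability of reaching 72 but not 73, conditional on being alive at 71: (l(72) − l(73)) / l(71).
= (52,004 − 50,112) / 53,654 = 1,892 / 53,654 = 0.035263.

0.0353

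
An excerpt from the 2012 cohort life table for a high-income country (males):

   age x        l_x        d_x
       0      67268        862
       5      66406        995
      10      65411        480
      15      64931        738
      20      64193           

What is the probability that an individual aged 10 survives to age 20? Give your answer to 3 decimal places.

0.981

We want 10p10 = l_20/l_10.
The conditional survival probability is l_20/l_10 = 64193/65411 = 0.981379.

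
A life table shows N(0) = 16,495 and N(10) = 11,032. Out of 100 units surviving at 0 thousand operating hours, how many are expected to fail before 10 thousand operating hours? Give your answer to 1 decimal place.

The relevant probability is 1 − 11,032/16,495 = 0.331191.
Expected number = 100 × 0.331191 = 33.1.

33.1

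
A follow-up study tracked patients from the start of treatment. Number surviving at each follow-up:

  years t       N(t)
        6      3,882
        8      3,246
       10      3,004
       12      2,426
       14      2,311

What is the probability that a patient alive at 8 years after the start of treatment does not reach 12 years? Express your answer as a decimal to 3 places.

P(die before 12 | alive at 8) = 1 − N(12)/N(8) = 1 − 2,426/3,246 = (820)/3,246 = 0.252619.

0.253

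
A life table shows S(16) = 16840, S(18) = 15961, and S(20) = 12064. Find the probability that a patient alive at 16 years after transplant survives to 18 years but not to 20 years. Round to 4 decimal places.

0.2314

This is the probability of reaching 18 but not 20, conditional on being alive at 16: (S(18) − S(20)) / S(16).
= (15961 − 12064) / 16840 = 3897 / 16840 = 0.231413.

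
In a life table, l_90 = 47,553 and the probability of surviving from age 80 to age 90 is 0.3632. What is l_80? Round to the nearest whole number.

130928

l_80 = l_90 / p = 47,553 / 0.3632 = 130928.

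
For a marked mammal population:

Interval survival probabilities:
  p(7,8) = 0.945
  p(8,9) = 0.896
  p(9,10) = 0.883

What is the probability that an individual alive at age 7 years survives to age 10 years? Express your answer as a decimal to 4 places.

0.7477

The overall survival probability is 0.945 × 0.896 × 0.883.
= 0.747654.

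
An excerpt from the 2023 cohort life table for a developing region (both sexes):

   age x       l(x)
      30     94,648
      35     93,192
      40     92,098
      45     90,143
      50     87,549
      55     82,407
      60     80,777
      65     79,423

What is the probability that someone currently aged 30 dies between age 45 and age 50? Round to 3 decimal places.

This is the probability of reaching 45 but not 50, conditional on being alive at 30: (l(45) − l(50)) / l(30).
= (90,143 − 87,549) / 94,648 = 2,594 / 94,648 = 0.027407.

0.027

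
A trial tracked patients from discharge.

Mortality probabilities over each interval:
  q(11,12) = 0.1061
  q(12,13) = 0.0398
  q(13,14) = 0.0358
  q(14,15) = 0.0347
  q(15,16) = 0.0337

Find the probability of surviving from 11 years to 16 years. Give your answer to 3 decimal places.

0.772

Chaining the interval survival probabilities: (1 − 0.1061) × (1 − 0.0398) × (1 − 0.0358) × (1 − 0.0347) × (1 − 0.0337).
= 0.8939 × 0.9602 × 0.9642 × 0.9653 × 0.9663 = 0.771955.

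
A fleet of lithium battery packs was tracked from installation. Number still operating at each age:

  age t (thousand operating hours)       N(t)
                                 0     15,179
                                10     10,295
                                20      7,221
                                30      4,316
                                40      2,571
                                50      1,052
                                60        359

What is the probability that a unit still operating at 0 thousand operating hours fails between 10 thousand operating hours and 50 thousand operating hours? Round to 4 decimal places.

This is the probability of reaching 10 but not 50, conditional on being operational at 0: (N(10) − N(50)) / N(0).
= (10,295 − 1,052) / 15,179 = 9,243 / 15,179 = 0.608933.

0.6089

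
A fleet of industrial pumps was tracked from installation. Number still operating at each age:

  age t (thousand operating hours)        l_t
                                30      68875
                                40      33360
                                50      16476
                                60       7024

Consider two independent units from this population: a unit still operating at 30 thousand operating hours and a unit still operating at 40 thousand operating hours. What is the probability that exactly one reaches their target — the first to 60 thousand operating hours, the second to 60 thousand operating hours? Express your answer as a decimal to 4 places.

0.2696

p₁ = l_60/l_30 = 7024/68875 = 0.101982; p₂ = l_60/l_40 = 7024/33360 = 0.210552.
P(exactly one) = p₁(1−p₂) + (1−p₁)p₂ = 0.080509 + 0.189079 = 0.269589.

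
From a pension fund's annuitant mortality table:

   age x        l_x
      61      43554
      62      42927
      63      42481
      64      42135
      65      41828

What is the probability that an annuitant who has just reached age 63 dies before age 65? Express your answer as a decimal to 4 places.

0.0154

P(die before 65 | alive at 63) = 1 − l_65/l_63 = 1 − 41828/42481 = (653)/42481 = 0.015372.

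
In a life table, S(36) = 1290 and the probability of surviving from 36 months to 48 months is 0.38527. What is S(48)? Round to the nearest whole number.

S(48) = S(36) × p = 1290 × 0.38527 = 497.

497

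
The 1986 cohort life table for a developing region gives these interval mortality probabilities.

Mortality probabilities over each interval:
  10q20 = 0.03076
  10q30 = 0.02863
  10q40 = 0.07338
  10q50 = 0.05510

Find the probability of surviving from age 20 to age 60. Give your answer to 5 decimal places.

Survival from 20 to 60 is the product of surviving each interval: (1 − 0.03076) × (1 − 0.02863) × (1 − 0.07338) × (1 − 0.05510).
= 0.96924 × 0.97137 × 0.92662 × 0.94490 = 0.824335.

0.82433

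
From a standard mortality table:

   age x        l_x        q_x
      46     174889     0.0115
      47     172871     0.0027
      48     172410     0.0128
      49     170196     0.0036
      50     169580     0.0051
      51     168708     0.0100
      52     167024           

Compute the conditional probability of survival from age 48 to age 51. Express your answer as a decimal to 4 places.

The conditional survival probability is l_51/l_48 = 168708/172410 = 0.978528.

0.9785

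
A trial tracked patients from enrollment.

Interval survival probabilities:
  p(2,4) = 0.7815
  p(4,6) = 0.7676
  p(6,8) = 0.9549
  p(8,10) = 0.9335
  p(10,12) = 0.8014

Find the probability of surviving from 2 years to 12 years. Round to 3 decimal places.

0.429

Survival from 2 to 12 is the product of surviving each interval: 0.7815 × 0.7676 × 0.9549 × 0.9335 × 0.8014.
= 0.428534.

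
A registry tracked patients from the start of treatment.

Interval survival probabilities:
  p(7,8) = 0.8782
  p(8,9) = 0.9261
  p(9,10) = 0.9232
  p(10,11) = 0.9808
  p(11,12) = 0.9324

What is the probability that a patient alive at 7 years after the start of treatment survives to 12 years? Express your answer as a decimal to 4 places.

0.6866

P(survive 7→12) = 0.8782 × 0.9261 × 0.9232 × 0.9808 × 0.9324.
= 0.686641.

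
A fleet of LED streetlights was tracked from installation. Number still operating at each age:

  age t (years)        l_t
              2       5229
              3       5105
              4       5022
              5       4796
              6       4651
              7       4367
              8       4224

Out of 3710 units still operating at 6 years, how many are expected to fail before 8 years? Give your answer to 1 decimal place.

340.6

The relevant probability is 1 − 4224/4651 = 0.091808.
Expected number = 3710 × 0.091808 = 340.6.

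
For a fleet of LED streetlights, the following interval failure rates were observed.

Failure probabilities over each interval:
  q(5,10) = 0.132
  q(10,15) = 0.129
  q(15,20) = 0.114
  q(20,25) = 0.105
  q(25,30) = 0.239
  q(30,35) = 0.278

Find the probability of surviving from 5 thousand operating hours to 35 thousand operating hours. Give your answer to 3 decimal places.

The overall survival probability is (1 − 0.132) × (1 − 0.129) × (1 − 0.114) × (1 − 0.105) × (1 − 0.239) × (1 − 0.278).
= 0.868 × 0.871 × 0.886 × 0.895 × 0.761 × 0.722 = 0.329395.

0.329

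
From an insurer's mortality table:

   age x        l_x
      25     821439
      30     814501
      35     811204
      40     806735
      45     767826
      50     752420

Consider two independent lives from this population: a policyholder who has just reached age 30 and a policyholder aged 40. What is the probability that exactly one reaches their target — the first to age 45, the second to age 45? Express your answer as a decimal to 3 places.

0.100

p₁ = l_45/l_30 = 767826/814501 = 0.942695; p₂ = l_45/l_40 = 767826/806735 = 0.951770.
P(exactly one) = p₁(1−p₂) + (1−p₁)p₂ = 0.045466 + 0.054541 = 0.100007.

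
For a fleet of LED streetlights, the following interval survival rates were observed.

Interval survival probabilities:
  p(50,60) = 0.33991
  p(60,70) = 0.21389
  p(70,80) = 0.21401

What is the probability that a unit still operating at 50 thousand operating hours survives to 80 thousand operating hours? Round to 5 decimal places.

P(survive 50→80) = 0.33991 × 0.21389 × 0.21401.
= 0.015559.

0.01556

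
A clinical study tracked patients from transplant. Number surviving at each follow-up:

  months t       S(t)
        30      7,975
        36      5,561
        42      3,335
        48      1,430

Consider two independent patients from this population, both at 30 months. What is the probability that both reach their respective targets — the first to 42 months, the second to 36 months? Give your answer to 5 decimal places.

0.29160

p₁ = S(42)/S(30) = 3,335/7,975 = 0.418182; p₂ = S(36)/S(30) = 5,561/7,975 = 0.697304.
P(both) = p₁ × p₂ = 0.418182 × 0.697304 = 0.291600.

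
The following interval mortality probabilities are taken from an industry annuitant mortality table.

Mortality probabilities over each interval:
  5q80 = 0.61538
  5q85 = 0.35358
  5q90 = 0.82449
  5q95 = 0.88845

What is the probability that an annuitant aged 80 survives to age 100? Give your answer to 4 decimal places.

0.0049

The overall survival probability is (1 − 0.61538) × (1 − 0.35358) × (1 − 0.82449) × (1 − 0.88845).
= 0.38462 × 0.64642 × 0.17551 × 0.11155 = 0.004868.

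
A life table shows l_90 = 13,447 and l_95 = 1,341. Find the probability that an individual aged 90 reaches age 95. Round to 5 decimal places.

0.09972

We want 5p90 = l_95/l_90.
The conditional survival probability is l_95/l_90 = 1,341/13,447 = 0.099725.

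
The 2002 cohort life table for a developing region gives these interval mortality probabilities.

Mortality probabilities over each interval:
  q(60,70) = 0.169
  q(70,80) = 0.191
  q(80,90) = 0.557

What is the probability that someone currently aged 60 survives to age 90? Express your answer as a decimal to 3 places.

0.298

Chaining the interval survival probabilities: (1 − 0.169) × (1 − 0.191) × (1 − 0.557).
= 0.831 × 0.809 × 0.443 = 0.297820.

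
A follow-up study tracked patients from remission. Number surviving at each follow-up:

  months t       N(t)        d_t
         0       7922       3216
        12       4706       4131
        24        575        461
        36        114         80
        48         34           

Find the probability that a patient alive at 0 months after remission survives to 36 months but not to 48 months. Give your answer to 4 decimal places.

0.0101

This is the probability of reaching 36 but not 48, conditional on being alive at 0: (N(36) − N(48)) / N(0).
= (114 − 34) / 7922 = 80 / 7922 = 0.010098.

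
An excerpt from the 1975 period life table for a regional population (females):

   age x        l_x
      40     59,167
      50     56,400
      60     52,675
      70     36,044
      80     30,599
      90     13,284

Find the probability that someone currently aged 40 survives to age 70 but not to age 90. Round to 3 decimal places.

This is the probability of reaching 70 but not 90, conditional on being alive at 40: (l_70 − l_90) / l_40.
= (36,044 − 13,284) / 59,167 = 22,760 / 59,167 = 0.384674.

0.385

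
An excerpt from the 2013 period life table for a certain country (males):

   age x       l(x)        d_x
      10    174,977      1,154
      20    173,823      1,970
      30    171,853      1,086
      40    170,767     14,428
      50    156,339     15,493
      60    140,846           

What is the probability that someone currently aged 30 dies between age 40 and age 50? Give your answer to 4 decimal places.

This is the probability of reaching 40 but not 50, conditional on being alive at 30: (l(40) − l(50)) / l(30).
= (170,767 − 156,339) / 171,853 = 14,428 / 171,853 = 0.083955.

0.0840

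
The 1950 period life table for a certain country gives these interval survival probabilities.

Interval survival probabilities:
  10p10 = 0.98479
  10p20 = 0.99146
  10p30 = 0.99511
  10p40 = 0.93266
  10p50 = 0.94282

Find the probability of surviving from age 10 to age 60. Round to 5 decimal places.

Chaining the interval survival probabilities: 0.98479 × 0.99146 × 0.99511 × 0.93266 × 0.94282.
= 0.854362.

0.85436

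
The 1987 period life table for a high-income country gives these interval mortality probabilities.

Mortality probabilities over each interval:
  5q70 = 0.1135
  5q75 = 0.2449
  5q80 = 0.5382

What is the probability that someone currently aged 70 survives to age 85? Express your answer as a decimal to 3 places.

The overall survival probability is (1 − 0.1135) × (1 − 0.2449) × (1 − 0.5382).
= 0.8865 × 0.7551 × 0.4618 = 0.309127.

0.309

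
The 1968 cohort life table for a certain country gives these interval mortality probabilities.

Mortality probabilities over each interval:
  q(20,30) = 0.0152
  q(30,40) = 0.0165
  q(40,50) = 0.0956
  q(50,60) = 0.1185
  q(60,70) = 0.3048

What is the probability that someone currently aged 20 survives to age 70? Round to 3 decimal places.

0.537

Chaining the interval survival probabilities: (1 − 0.0152) × (1 − 0.0165) × (1 − 0.0956) × (1 − 0.1185) × (1 − 0.3048).
= 0.9848 × 0.9835 × 0.9044 × 0.8815 × 0.6952 = 0.536803.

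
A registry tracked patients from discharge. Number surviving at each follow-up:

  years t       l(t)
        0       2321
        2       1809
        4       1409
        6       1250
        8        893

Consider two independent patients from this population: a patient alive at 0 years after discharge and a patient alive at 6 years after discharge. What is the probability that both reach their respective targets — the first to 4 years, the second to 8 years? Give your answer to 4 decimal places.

p₁ = l(4)/l(0) = 1409/2321 = 0.607066; p₂ = l(8)/l(6) = 893/1250 = 0.714400.
P(both) = p₁ × p₂ = 0.607066 × 0.714400 = 0.433688.

0.4337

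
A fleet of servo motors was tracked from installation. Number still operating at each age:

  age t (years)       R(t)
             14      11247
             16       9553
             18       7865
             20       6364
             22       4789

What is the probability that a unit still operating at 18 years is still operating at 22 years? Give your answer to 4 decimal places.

0.6089

The conditional survival probability is R(22)/R(18) = 4789/7865 = 0.608900.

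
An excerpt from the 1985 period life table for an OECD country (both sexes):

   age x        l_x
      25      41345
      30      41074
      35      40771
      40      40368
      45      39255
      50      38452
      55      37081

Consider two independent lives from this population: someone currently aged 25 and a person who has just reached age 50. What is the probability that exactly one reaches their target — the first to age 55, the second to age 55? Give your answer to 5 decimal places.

p₁ = l_55/l_25 = 37081/41345 = 0.896868; p₂ = l_55/l_50 = 37081/38452 = 0.964345.
P(exactly one) = p₁(1−p₂) + (1−p₁)p₂ = 0.031978 + 0.099455 = 0.131433.

0.13143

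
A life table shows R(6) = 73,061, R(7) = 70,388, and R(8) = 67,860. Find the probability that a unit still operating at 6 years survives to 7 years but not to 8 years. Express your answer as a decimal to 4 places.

This is the probability of reaching 7 but not 8, conditional on being operational at 6: (R(7) − R(8)) / R(6).
= (70,388 − 67,860) / 73,061 = 2,528 / 73,061 = 0.034601.

0.0346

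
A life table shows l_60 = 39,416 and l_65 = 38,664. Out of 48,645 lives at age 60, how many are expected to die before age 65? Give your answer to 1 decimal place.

928.1

The relevant probability is 1 − 38,664/39,416 = 0.019079.
Expected number = 48,645 × 0.019079 = 928.1.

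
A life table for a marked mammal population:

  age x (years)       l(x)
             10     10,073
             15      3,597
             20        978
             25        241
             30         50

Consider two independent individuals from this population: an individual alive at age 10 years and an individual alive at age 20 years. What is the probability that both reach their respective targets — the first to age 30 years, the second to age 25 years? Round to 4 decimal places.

p₁ = l(30)/l(10) = 50/10,073 = 0.004964; p₂ = l(25)/l(20) = 241/978 = 0.246421.
P(both) = p₁ × p₂ = 0.004964 × 0.246421 = 0.001223.

0.0012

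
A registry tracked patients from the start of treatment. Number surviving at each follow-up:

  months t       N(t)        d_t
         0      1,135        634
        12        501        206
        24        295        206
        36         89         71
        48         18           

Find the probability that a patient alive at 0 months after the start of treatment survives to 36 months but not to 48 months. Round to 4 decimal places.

This is the probability of reaching 36 but not 48, conditional on being alive at 0: (N(36) − N(48)) / N(0).
= (89 − 18) / 1,135 = 71 / 1,135 = 0.062555.

0.0626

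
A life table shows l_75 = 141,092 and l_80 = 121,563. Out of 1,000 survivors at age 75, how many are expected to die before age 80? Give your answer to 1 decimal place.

The relevant probability is 1 − 121,563/141,092 = 0.138413.
Expected number = 1,000 × 0.138413 = 138.4.

138.4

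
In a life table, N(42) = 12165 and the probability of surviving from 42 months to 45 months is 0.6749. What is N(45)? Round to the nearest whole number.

N(45) = N(42) × p = 12165 × 0.6749 = 8210.

8210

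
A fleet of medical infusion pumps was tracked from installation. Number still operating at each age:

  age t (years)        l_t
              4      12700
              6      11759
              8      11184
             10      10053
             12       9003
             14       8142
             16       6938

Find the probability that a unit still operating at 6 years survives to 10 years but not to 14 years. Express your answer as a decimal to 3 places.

This is the probability of reaching 10 but not 14, conditional on being operational at 6: (l_10 − l_14) / l_6.
= (10053 − 8142) / 11759 = 1911 / 11759 = 0.162514.

0.163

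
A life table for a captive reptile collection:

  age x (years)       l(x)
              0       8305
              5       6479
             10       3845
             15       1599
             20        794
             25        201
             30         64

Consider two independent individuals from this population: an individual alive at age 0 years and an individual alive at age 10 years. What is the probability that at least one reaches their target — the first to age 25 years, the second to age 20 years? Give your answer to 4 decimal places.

p₁ = l(25)/l(0) = 201/8305 = 0.024202; p₂ = l(20)/l(10) = 794/3845 = 0.206502.
P(at least one) = 1 − (1−p₁)(1−p₂) = 1 − 0.975798 × 0.793498 = 0.225706.

0.2257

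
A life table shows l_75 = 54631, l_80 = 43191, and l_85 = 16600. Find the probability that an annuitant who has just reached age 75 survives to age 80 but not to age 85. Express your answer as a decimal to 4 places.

0.4867

This is the probability of reaching 80 but not 85, conditional on being alive at 75: (l_80 − l_85) / l_75.
= (43191 − 16600) / 54631 = 26591 / 54631 = 0.486738.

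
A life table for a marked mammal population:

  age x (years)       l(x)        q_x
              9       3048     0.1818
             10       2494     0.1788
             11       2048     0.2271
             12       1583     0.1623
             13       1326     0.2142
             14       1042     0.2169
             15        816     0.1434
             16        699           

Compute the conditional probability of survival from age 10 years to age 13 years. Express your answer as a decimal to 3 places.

0.532

The conditional survival probability is l(13)/l(10) = 1326/2494 = 0.531676.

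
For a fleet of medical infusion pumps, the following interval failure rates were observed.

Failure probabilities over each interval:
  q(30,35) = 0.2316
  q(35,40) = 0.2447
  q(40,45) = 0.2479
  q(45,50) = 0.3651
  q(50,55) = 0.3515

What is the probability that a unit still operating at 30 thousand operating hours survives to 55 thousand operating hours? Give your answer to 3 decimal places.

Survival from 30 to 55 is the product of surviving each interval: (1 − 0.2316) × (1 − 0.2447) × (1 − 0.2479) × (1 − 0.3651) × (1 − 0.3515).
= 0.7684 × 0.7553 × 0.7521 × 0.6349 × 0.6485 = 0.179721.

0.180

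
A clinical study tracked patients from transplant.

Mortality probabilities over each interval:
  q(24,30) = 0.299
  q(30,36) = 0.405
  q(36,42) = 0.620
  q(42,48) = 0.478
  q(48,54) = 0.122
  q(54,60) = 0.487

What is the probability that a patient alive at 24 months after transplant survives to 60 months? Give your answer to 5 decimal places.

Survival from 24 to 60 is the product of surviving each interval: (1 − 0.299) × (1 − 0.405) × (1 − 0.620) × (1 − 0.478) × (1 − 0.122) × (1 − 0.487).
= 0.701 × 0.595 × 0.380 × 0.522 × 0.878 × 0.513 = 0.037265.

0.03726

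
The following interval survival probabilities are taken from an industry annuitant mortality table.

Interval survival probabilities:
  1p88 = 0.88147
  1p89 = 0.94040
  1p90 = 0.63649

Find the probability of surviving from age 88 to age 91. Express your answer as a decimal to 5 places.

0.52761

The overall survival probability is 0.88147 × 0.94040 × 0.63649.
= 0.527608.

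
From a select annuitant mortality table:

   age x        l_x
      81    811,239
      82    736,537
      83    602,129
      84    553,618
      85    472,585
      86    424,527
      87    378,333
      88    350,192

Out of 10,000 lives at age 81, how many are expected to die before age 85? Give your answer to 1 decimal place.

4174.5

The relevant probability is 1 − 472,585/811,239 = 0.417453.
Expected number = 10,000 × 0.417453 = 4174.5.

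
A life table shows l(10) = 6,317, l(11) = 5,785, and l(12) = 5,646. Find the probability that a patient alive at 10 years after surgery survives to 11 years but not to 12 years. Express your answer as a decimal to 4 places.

This is the probability of reaching 11 but not 12, conditional on being alive at 10: (l(11) − l(12)) / l(10).
= (5,785 − 5,646) / 6,317 = 139 / 6,317 = 0.022004.

0.0220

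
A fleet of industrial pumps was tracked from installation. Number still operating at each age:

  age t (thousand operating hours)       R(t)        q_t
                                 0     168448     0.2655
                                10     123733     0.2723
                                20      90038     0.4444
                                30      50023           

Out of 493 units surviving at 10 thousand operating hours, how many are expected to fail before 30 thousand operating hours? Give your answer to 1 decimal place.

293.7

The relevant probability is 1 − 50023/123733 = 0.595718.
Expected number = 493 × 0.595718 = 293.7.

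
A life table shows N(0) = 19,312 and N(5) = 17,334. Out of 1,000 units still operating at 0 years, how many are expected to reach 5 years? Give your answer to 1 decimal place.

897.6

The relevant probability is 17,334/19,312 = 0.897577.
Expected number = 1,000 × 0.897577 = 897.6.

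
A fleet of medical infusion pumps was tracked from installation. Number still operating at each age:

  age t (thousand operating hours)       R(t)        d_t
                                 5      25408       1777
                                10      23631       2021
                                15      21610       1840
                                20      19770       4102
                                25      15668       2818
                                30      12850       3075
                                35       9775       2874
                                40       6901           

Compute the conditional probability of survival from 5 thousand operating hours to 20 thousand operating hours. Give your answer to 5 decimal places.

0.77810

The conditional survival probability is R(20)/R(5) = 19770/25408 = 0.778101.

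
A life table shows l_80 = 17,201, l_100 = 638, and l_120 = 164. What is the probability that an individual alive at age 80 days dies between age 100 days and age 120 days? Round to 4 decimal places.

0.0276

This is the probability of reaching 100 but not 120, conditional on being alive at 80: (l_100 − l_120) / l_80.
= (638 − 164) / 17,201 = 474 / 17,201 = 0.027557.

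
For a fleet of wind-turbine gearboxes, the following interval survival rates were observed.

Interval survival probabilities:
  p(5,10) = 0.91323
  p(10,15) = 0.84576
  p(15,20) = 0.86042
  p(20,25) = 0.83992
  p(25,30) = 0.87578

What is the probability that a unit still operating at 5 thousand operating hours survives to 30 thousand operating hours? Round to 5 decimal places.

0.48884

Survival from 5 to 30 is the product of surviving each interval: 0.91323 × 0.84576 × 0.86042 × 0.83992 × 0.87578.
= 0.488845.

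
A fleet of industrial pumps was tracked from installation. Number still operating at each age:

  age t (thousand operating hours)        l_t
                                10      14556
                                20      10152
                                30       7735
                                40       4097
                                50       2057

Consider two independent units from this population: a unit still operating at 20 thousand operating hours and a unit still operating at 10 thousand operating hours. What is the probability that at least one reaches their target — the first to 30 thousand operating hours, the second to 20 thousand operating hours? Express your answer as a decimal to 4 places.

p₁ = l_30/l_20 = 7735/10152 = 0.761919; p₂ = l_20/l_10 = 10152/14556 = 0.697444.
P(at least one) = 1 − (1−p₁)(1−p₂) = 1 − 0.238081 × 0.302556 = 0.927967.

0.9280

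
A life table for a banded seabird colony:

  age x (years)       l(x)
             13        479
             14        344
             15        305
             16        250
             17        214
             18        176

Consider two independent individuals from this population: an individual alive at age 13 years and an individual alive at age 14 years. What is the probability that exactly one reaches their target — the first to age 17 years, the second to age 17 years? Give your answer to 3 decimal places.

p₁ = l(17)/l(13) = 214/479 = 0.446764; p₂ = l(17)/l(14) = 214/344 = 0.622093.
P(exactly one) = p₁(1−p₂) + (1−p₁)p₂ = 0.168835 + 0.344164 = 0.512999.

0.513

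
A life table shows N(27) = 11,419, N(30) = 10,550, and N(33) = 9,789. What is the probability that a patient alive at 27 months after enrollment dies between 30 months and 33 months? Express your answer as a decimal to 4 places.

This is the probability of reaching 30 but not 33, conditional on being alive at 27: (N(30) − N(33)) / N(27).
= (10,550 − 9,789) / 11,419 = 761 / 11,419 = 0.066643.

0.0666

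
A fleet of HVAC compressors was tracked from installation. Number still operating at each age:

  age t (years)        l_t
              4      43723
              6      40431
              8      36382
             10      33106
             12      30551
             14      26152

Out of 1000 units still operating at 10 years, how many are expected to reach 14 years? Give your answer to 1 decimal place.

The relevant probability is 26152/33106 = 0.789947.
Expected number = 1000 × 0.789947 = 789.9.

789.9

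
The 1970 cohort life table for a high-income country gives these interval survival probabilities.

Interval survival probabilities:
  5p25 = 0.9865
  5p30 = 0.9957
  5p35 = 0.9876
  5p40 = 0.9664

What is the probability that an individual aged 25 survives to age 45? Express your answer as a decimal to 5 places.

20p25 = 0.9865 × 0.9957 × 0.9876 × 0.9664.
= 0.937483.

0.93748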